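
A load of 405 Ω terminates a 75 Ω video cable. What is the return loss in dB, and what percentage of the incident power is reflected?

Γ = (405 − 75)/(405 + 75) = 0.688
RL = −20·log₁₀(0.688) = 3.25 dB
P_refl/P_inc = |Γ|² = 0.473

RL ≈ 3.25 dB; 47.3% of incident power reflected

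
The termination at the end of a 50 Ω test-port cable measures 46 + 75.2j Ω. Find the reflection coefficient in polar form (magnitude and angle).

Γ = (Z_L − Z_0)/(Z_L + Z_0) = (-4 + j75.2)/(96 + j75.2)
|Γ| = 75.3/122 = 0.618

Γ ≈ 0.618 ∠ 55°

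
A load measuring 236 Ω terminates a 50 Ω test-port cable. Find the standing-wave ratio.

VSWR ≈ 4.72

Γ = (236 − 50)/(236 + 50) = 0.65
VSWR = (1 + 0.65)/(1 − 0.65)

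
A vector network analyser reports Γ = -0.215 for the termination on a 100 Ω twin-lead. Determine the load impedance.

Z_L ≈ 64.6 Ω

Z_L = Z_0·(1 + Γ)/(1 − Γ) = 100·(0.785)/(1.22)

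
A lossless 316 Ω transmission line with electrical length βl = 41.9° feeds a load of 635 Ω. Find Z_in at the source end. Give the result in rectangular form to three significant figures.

tan(βl) = tan(41.9°) = 0.897
Z_in = Z_0·(Z_L + jZ_0·tanβl)/(Z_0 + jZ_L·tanβl)
     = 316·(635 + j284)/(316 + j570)

Z_in ≈ 270 − j203 Ω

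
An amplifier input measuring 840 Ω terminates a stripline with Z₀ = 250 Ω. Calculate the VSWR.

VSWR ≈ 3.36

Γ = (840 − 250)/(840 + 250) = 0.541
VSWR = (1 + 0.541)/(1 − 0.541)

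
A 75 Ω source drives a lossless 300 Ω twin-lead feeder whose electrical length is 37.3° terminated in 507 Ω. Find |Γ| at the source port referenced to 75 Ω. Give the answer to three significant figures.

|Γ| ≈ 0.678

tan(βl) = 0.762
Z_in = Z_0·(Z_L + jZ_0·tanβl)/(Z_0 + jZ_L·tanβl) = 301 − j160 Ω
Γ_s = (Z_in − Z_s)/(Z_in + Z_s) = (226 − j160)/(376 − j160), |Γ_s| = 0.678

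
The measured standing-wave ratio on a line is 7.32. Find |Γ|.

|Γ| = (S − 1)/(S + 1) = (7.32 − 1)/(7.32 + 1) = 6.32/8.32

|Γ| ≈ 0.76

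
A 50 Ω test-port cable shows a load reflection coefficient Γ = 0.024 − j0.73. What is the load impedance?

Z_L ≈ 15.7 − j49.1 Ω

Z_L = Z_0·(1 + Γ)/(1 − Γ) = 50·(1.02 − j0.73)/(0.976 + j0.73)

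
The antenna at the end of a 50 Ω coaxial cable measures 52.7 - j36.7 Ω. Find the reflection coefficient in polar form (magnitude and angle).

Γ ≈ 0.337 ∠ -66.1°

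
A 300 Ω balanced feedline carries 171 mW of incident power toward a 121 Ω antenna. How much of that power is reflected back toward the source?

P_reflected ≈ 30.9 mW

Γ = (121 − 300)/(121 + 300) = -0.425
|Γ|² = 0.181
P_refl = |Γ|²·P_inc = 30.9 mW, P_del = (1 − |Γ|²)·P_inc = 140 mW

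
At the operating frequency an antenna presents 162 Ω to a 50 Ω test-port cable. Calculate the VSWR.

VSWR ≈ 3.24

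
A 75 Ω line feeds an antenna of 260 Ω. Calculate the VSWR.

VSWR ≈ 3.47

For a purely resistive load, VSWR = R_L/Z_0 or Z_0/R_L (whichever > 1) = 260/75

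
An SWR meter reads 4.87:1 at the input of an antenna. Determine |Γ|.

|Γ| ≈ 0.659

|Γ| = (S − 1)/(S + 1) = (4.87 − 1)/(4.87 + 1) = 3.87/5.87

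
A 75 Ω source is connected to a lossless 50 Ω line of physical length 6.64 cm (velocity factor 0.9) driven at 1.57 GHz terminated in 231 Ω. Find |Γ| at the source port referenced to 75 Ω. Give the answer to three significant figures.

|Γ| ≈ 0.654

λ = v/f = 0.9·c / 1.57 GHz = 0.172 m
βl = 2π·l/λ = 2π × 0.386 = 139°
tan(βl) = -0.869
Z_in = Z_0·(Z_L + jZ_0·tanβl)/(Z_0 + jZ_L·tanβl) = 23.7 + j51.6 Ω
Γ_s = (Z_in − Z_s)/(Z_in + Z_s) = (-51.3 + j51.6)/(98.7 + j51.6), |Γ_s| = 0.654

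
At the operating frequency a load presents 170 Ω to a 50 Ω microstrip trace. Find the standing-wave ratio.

VSWR ≈ 3.4

For a purely resistive load, VSWR = R_L/Z_0 or Z_0/R_L (whichever > 1) = 170/50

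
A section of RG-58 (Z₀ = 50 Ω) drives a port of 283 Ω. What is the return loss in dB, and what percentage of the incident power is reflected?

RL ≈ 3.1 dB; 49% of incident power reflected

Γ = (283 − 50)/(283 + 50) = 0.7
RL = −20·log₁₀(0.7) = 3.1 dB
P_refl/P_inc = |Γ|² = 0.49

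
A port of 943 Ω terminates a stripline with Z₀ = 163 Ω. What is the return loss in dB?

RL ≈ 3.03 dB

Γ = (943 − 163)/(943 + 163) = 0.705
RL = −20·log₁₀|Γ| = −20·log₁₀(0.705)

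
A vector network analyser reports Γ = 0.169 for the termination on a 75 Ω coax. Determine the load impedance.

Z_L ≈ 106 Ω

Z_L = Z_0·(1 + Γ)/(1 − Γ) = 75·(1.17)/(0.831)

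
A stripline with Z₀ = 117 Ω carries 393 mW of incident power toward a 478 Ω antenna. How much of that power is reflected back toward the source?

P_reflected ≈ 145 mW

Γ = (478 − 117)/(478 + 117) = 0.607
|Γ|² = 0.368
P_refl = |Γ|²·P_inc = 145 mW, P_del = (1 − |Γ|²)·P_inc = 248 mW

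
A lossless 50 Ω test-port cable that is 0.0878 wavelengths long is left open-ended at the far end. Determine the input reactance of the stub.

βl = 2π × 0.0878 = 31.6°
tan(βl) = 0.615
For an open-ended stub, Z_in = −jZ_0·cot(βl) = −jZ_0/tan(βl)

X_in ≈ -81.2 Ω (capacitive)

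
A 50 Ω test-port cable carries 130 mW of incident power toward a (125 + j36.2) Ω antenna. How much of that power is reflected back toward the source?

P_reflected ≈ 28.2 mW

|Γ| = |(75 + j36.2)/(175 + j36.2)| = 0.466
|Γ|² = 0.217
P_refl = |Γ|²·P_inc = 28.2 mW, P_del = (1 − |Γ|²)·P_inc = 102 mW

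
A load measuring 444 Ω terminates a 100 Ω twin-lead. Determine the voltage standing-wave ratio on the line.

VSWR ≈ 4.44

For a purely resistive load, VSWR = R_L/Z_0 or Z_0/R_L (whichever > 1) = 444/100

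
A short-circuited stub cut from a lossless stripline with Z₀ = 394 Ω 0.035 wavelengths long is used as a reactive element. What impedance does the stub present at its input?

βl = 2π × 0.035 = 12.6°
tan(βl) = 0.224
For a short-circuited stub, Z_in = jZ_0·tan(βl)

Z_in ≈ +j88.1 Ω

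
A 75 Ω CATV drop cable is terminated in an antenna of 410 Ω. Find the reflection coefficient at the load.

Γ = (Z_L − Z_0)/(Z_L + Z_0) = (410 − 75)/(410 + 75) = 335/485

Γ = 0.691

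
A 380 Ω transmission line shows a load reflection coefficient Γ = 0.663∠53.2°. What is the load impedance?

Z_L ≈ 330 + j625 Ω

Z_L = Z_0·(1 + Γ)/(1 − Γ) = 380·(1.4 + j0.531)/(0.603 − j0.531)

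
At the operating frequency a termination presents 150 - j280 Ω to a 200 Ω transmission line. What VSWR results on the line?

Γ = (Z_L − Z_0)/(Z_L + Z_0) = (-50 − j280)/(350 − j280)
|Γ| = 284/448 = 0.635
VSWR = (1 + |Γ|)/(1 − |Γ|) = 1.63/0.365

VSWR ≈ 4.47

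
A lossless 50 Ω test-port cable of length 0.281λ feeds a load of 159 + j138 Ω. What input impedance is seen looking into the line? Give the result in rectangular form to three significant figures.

βl = 2π × 0.281 = 101°
tan(βl) = tan(101°) = -5.07
Z_in = Z_0·(Z_L + jZ_0·tanβl)/(Z_0 + jZ_L·tanβl)
     = 50·(159 − j115)/(750 − j806)

Z_in ≈ 8.76 + j1.72 Ω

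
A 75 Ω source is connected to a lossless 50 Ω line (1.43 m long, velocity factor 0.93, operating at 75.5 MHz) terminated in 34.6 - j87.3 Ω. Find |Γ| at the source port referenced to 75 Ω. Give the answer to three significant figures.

|Γ| ≈ 0.64

λ = v/f = 0.93·c / 75.5 MHz = 3.7 m
βl = 2π·l/λ = 2π × 0.387 = 139°
tan(βl) = -0.86
Z_in = Z_0·(Z_L + jZ_0·tanβl)/(Z_0 + jZ_L·tanβl) = 99.4 + j142 Ω
Γ_s = (Z_in − Z_s)/(Z_in + Z_s) = (24.4 + j142)/(174 + j142), |Γ_s| = 0.64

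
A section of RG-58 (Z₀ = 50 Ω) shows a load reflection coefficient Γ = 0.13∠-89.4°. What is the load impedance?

Z_L ≈ 48.5 − j12.8 Ω

Z_L = Z_0·(1 + Γ)/(1 − Γ) = 50·(1 − j0.13)/(0.999 + j0.13)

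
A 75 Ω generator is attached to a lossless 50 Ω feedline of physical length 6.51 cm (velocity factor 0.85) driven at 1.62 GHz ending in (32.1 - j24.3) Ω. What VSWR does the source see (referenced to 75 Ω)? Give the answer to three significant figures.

λ = v/f = 0.85·c / 1.62 GHz = 0.157 m
βl = 2π·l/λ = 2π × 0.414 = 149°
tan(βl) = -0.604
Z_in = Z_0·(Z_L + jZ_0·tanβl)/(Z_0 + jZ_L·tanβl) = 67.4 − j40.1 Ω
Γ_s = (Z_in − Z_s)/(Z_in + Z_s) = (-7.58 − j40.1)/(142 − j40.1), |Γ_s| = 0.276
VSWR = (1 + |Γ_s|)/(1 − |Γ_s|)

VSWR ≈ 1.76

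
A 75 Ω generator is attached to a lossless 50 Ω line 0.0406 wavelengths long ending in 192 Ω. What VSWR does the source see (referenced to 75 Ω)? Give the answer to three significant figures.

VSWR ≈ 2.78

βl = 2π × 0.0406 = 14.6°
tan(βl) = 0.261
Z_in = Z_0·(Z_L + jZ_0·tanβl)/(Z_0 + jZ_L·tanβl) = 102 − j89.5 Ω
Γ_s = (Z_in − Z_s)/(Z_in + Z_s) = (27.4 − j89.5)/(177 − j89.5), |Γ_s| = 0.471
VSWR = (1 + |Γ_s|)/(1 − |Γ_s|)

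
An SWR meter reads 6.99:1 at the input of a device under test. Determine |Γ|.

|Γ| = (S − 1)/(S + 1) = (6.99 − 1)/(6.99 + 1) = 5.99/7.99

|Γ| ≈ 0.75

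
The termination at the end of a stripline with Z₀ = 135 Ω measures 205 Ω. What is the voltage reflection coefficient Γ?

Γ = 0.206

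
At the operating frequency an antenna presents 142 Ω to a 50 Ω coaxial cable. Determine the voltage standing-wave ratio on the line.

Γ = (142 − 50)/(142 + 50) = 0.479
VSWR = (1 + 0.479)/(1 − 0.479)

VSWR ≈ 2.84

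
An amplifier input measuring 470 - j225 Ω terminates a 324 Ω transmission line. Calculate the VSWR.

Γ = (Z_L − Z_0)/(Z_L + Z_0) = (146 − j225)/(794 − j225)
|Γ| = 268/825 = 0.325
VSWR = (1 + |Γ|)/(1 − |Γ|) = 1.33/0.675

VSWR ≈ 1.96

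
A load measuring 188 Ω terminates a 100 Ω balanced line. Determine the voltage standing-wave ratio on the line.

Γ = (188 − 100)/(188 + 100) = 0.306
VSWR = (1 + 0.306)/(1 − 0.306)

VSWR ≈ 1.88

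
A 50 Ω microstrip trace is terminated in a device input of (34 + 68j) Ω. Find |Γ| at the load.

|Γ| ≈ 0.646

Γ = (Z_L − Z_0)/(Z_L + Z_0) = (-16 + j68)/(84 + j68)
|Γ| = 69.9/108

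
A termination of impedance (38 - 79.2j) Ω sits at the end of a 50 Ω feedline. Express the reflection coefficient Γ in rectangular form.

Γ = (Z_L − Z_0)/(Z_L + Z_0) = (-12 − j79.2)/(88 − j79.2)

Γ ≈ 0.372 − j0.565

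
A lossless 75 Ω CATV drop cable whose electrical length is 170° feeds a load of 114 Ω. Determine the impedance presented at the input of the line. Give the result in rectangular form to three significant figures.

Z_in ≈ 110 + j16.2 Ω

tan(βl) = tan(170°) = -0.176
Z_in = Z_0·(Z_L + jZ_0·tanβl)/(Z_0 + jZ_L·tanβl)
     = 75·(114 − j13.2)/(75 − j20.1)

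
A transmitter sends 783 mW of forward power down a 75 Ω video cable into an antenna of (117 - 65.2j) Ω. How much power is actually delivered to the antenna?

|Γ| = |(42 − j65.2)/(192 − j65.2)| = 0.382
|Γ|² = 0.146
P_refl = |Γ|²·P_inc = 115 mW, P_del = (1 − |Γ|²)·P_inc = 668 mW

P_delivered ≈ 668 mW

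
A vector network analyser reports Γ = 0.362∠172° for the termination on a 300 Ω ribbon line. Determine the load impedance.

Z_L ≈ 141 + j16.4 Ω

Z_L = Z_0·(1 + Γ)/(1 − Γ) = 300·(0.642 + j0.0504)/(1.36 − j0.0504)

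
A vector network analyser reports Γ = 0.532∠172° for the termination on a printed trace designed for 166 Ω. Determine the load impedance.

Z_L = Z_0·(1 + Γ)/(1 − Γ) = 166·(0.473 + j0.074)/(1.53 − j0.074)

Z_L ≈ 50.9 + j10.5 Ω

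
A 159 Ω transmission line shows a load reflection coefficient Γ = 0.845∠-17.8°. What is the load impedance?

Z_L = Z_0·(1 + Γ)/(1 − Γ) = 159·(1.8 − j0.258)/(0.195 + j0.258)

Z_L ≈ 433 − j783 Ω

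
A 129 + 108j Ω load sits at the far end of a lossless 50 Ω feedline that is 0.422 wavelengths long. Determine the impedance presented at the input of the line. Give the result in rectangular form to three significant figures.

βl = 2π × 0.422 = 152°
tan(βl) = tan(152°) = -0.534
Z_in = Z_0·(Z_L + jZ_0·tanβl)/(Z_0 + jZ_L·tanβl)
     = 50·(129 + j81.3)/(108 − j68.8)

Z_in ≈ 25.4 + j54 Ω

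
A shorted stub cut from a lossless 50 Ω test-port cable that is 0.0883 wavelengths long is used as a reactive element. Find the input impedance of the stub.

βl = 2π × 0.0883 = 31.8°
tan(βl) = 0.62
For a shorted stub, Z_in = jZ_0·tan(βl)

Z_in ≈ +j31 Ω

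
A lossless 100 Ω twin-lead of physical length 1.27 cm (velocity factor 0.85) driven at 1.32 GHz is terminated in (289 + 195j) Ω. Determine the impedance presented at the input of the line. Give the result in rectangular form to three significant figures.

Z_in ≈ 212 − j204 Ω

λ = v/f = 0.85·c / 1.32 GHz = 0.193 m
βl = 2π·l/λ = 2π × 0.0657 = 23.7°
tan(βl) = tan(23.7°) = 0.438
Z_in = Z_0·(Z_L + jZ_0·tanβl)/(Z_0 + jZ_L·tanβl)
     = 100·(289 + j239)/(14.5 + j127)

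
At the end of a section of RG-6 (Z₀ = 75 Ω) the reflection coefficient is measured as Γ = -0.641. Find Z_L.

Z_L = Z_0·(1 + Γ)/(1 − Γ) = 75·(0.359)/(1.64)

Z_L ≈ 16.4 Ω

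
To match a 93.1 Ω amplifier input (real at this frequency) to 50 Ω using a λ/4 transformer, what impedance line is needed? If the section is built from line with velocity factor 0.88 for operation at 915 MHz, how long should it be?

Z_qwt ≈ 68.2 Ω; length ≈ 7.21 cm

Z_qwt = √(Z_0·R_L) = √(50 × 93.1) = √4655
λ = 0.88·c/f = 0.289 m, so l = λ/4 = 0.0721 m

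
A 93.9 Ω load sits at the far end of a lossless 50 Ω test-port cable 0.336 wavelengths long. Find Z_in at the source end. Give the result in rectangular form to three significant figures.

Z_in ≈ 32.9 + j19.5 Ω

βl = 2π × 0.336 = 121°
tan(βl) = tan(121°) = -1.67
Z_in = Z_0·(Z_L + jZ_0·tanβl)/(Z_0 + jZ_L·tanβl)
     = 50·(93.9 − j83.3)/(50 − j157)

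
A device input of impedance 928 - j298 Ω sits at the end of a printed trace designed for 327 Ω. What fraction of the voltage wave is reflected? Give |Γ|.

Γ = (Z_L − Z_0)/(Z_L + Z_0) = (601 − j298)/(1255 − j298)
|Γ| = 671/1290

|Γ| ≈ 0.52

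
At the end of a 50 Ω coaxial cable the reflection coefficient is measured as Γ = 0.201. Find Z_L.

Z_L ≈ 75.2 Ω

Z_L = Z_0·(1 + Γ)/(1 − Γ) = 50·(1.2)/(0.799)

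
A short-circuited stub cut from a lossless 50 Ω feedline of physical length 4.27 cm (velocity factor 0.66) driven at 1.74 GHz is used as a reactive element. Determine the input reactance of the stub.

X_in ≈ -49.8 Ω (capacitive)

λ = v/f = 0.66·c / 1.74 GHz = 0.114 m
βl = 2π·l/λ = 2π × 0.375 = 135°
tan(βl) = -0.997
For a short-circuited stub, Z_in = jZ_0·tan(βl)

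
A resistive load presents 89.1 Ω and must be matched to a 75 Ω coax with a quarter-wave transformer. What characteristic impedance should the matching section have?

Z_qwt ≈ 81.7 Ω

Z_qwt = √(Z_0·R_L) = √(75 × 89.1) = √6682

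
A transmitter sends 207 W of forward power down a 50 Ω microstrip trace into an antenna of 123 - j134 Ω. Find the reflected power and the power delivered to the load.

|Γ| = |(73 − j134)/(173 − j134)| = 0.697
|Γ|² = 0.486
P_refl = |Γ|²·P_inc = 101 W, P_del = (1 − |Γ|²)·P_inc = 106 W

P_reflected ≈ 101 W; P_delivered ≈ 106 W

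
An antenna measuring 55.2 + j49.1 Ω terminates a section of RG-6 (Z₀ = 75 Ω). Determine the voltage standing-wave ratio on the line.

VSWR ≈ 2.23

Γ = (Z_L − Z_0)/(Z_L + Z_0) = (-19.8 + j49.1)/(130.2 + j49.1)
|Γ| = 52.9/139 = 0.38
VSWR = (1 + |Γ|)/(1 − |Γ|) = 1.38/0.62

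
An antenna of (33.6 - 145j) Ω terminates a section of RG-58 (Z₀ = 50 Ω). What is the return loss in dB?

RL ≈ 1.19 dB

Γ = (-16.4 − j145)/(83.6 − j145), |Γ| = 0.872
RL = −20·log₁₀|Γ| = −20·log₁₀(0.872)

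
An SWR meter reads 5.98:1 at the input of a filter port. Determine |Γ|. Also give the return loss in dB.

|Γ| ≈ 0.713; return loss ≈ 2.93 dB

|Γ| = (S − 1)/(S + 1) = (5.98 − 1)/(5.98 + 1) = 4.98/6.98
RL = −20·log₁₀|Γ| = −20·log₁₀(0.713)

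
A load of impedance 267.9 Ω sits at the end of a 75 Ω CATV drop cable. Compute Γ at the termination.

Γ = (Z_L − Z_0)/(Z_L + Z_0) = (267.9 − 75)/(267.9 + 75) = 192.9/342.9

Γ = 0.563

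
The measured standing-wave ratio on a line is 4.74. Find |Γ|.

|Γ| ≈ 0.652

|Γ| = (S − 1)/(S + 1) = (4.74 − 1)/(4.74 + 1) = 3.74/5.74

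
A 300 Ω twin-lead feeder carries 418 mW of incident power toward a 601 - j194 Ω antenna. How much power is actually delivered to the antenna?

|Γ| = |(301 − j194)/(901 − j194)| = 0.389
|Γ|² = 0.151
P_refl = |Γ|²·P_inc = 63.1 mW, P_del = (1 − |Γ|²)·P_inc = 355 mW

P_delivered ≈ 355 mW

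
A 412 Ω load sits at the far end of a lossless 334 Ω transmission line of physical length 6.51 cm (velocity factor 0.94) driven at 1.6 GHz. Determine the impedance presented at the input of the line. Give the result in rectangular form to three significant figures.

Z_in ≈ 322 + j67.9 Ω

λ = v/f = 0.94·c / 1.6 GHz = 0.176 m
βl = 2π·l/λ = 2π × 0.369 = 133°
tan(βl) = tan(133°) = -1.07
Z_in = Z_0·(Z_L + jZ_0·tanβl)/(Z_0 + jZ_L·tanβl)
     = 334·(412 − j359)/(334 − j442)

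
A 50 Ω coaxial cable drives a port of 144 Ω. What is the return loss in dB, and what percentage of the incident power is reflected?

Γ = (144 − 50)/(144 + 50) = 0.485
RL = −20·log₁₀(0.485) = 6.29 dB
P_refl/P_inc = |Γ|² = 0.235

RL ≈ 6.29 dB; 23.5% of incident power reflected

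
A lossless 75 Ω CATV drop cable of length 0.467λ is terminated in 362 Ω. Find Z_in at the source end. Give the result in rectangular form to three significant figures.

Z_in ≈ 186 + j173 Ω

βl = 2π × 0.467 = 168°
tan(βl) = tan(168°) = -0.21
Z_in = Z_0·(Z_L + jZ_0·tanβl)/(Z_0 + jZ_L·tanβl)
     = 75·(362 − j15.8)/(75 − j76.2)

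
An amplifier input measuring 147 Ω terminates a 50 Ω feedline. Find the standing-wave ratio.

Γ = (147 − 50)/(147 + 50) = 0.492
VSWR = (1 + 0.492)/(1 − 0.492)

VSWR ≈ 2.94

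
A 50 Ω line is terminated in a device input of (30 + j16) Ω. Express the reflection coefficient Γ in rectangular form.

Γ = (Z_L − Z_0)/(Z_L + Z_0) = (-20 + j16)/(80 + j16)

Γ ≈ -0.202 + j0.24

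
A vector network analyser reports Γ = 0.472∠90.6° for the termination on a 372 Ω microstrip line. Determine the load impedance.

Z_L = Z_0·(1 + Γ)/(1 − Γ) = 372·(0.995 + j0.472)/(1 − j0.472)

Z_L ≈ 235 + j285 Ω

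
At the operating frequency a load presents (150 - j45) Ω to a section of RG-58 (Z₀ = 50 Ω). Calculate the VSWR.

VSWR ≈ 3.3

Γ = (Z_L − Z_0)/(Z_L + Z_0) = (100 − j45)/(200 − j45)
|Γ| = 110/205 = 0.535
VSWR = (1 + |Γ|)/(1 − |Γ|) = 1.53/0.465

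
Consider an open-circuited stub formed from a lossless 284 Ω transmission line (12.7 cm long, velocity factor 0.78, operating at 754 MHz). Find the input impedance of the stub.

λ = v/f = 0.78·c / 754 MHz = 0.31 m
βl = 2π·l/λ = 2π × 0.409 = 147°
tan(βl) = -0.641
For an open-circuited stub, Z_in = −jZ_0·cot(βl) = −jZ_0/tan(βl)

Z_in ≈ +j443 Ω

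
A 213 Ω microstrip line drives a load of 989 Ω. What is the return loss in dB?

RL ≈ 3.8 dB

Γ = (989 − 213)/(989 + 213) = 0.646
RL = −20·log₁₀|Γ| = −20·log₁₀(0.646)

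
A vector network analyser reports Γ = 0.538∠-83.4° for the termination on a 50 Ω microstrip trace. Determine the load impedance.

Z_L = Z_0·(1 + Γ)/(1 − Γ) = 50·(1.06 − j0.534)/(0.938 + j0.534)

Z_L ≈ 30.5 − j45.8 Ω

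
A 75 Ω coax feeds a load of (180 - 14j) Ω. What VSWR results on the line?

VSWR ≈ 2.42

Γ = (Z_L − Z_0)/(Z_L + Z_0) = (105 − j14)/(255 − j14)
|Γ| = 106/255 = 0.415
VSWR = (1 + |Γ|)/(1 − |Γ|) = 1.41/0.585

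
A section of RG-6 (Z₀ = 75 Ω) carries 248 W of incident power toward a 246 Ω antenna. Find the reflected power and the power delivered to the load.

Γ = (246 − 75)/(246 + 75) = 0.533
|Γ|² = 0.284
P_refl = |Γ|²·P_inc = 70.4 W, P_del = (1 − |Γ|²)·P_inc = 178 W

P_reflected ≈ 70.4 W; P_delivered ≈ 178 W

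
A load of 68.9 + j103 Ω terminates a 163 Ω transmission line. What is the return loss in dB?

Γ = (-94.1 + j103)/(231.9 + j103), |Γ| = 0.55
RL = −20·log₁₀|Γ| = −20·log₁₀(0.55)

RL ≈ 5.2 dB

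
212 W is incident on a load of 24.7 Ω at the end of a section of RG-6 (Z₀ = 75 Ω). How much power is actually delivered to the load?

P_delivered ≈ 158 W

Γ = (24.7 − 75)/(24.7 + 75) = -0.505
|Γ|² = 0.255
P_refl = |Γ|²·P_inc = 54 W, P_del = (1 − |Γ|²)·P_inc = 158 W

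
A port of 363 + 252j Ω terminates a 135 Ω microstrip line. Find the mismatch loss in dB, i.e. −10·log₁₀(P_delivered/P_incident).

Γ = (228 + j252)/(498 + j252), |Γ| = 0.609
|Γ|² = 0.371, so P_del/P_inc = 1 − |Γ|² = 0.629
ML = −10·log₁₀(1 − |Γ|²)

mismatch loss ≈ 2.01 dB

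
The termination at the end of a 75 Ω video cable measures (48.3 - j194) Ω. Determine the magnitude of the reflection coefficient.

|Γ| ≈ 0.852

Γ = (Z_L − Z_0)/(Z_L + Z_0) = (-26.7 − j194)/(123.3 − j194)
|Γ| = 196/230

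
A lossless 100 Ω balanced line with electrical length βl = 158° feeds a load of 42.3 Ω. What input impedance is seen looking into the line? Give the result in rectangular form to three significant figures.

Z_in ≈ 47.8 − j32.2 Ω

tan(βl) = tan(158°) = -0.404
Z_in = Z_0·(Z_L + jZ_0·tanβl)/(Z_0 + jZ_L·tanβl)
     = 100·(42.3 − j40.4)/(100 − j17.1)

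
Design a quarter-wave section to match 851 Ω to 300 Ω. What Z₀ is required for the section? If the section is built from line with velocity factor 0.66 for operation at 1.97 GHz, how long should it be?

Z_qwt ≈ 505 Ω; length ≈ 2.51 cm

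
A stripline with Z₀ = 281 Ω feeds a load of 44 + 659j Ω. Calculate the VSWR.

Γ = (Z_L − Z_0)/(Z_L + Z_0) = (-237 + j659)/(325 + j659)
|Γ| = 700/735 = 0.953
VSWR = (1 + |Γ|)/(1 − |Γ|) = 1.95/0.0469

VSWR ≈ 41.6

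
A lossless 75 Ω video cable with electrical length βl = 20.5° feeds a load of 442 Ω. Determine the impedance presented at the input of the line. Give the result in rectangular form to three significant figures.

tan(βl) = tan(20.5°) = 0.374
Z_in = Z_0·(Z_L + jZ_0·tanβl)/(Z_0 + jZ_L·tanβl)
     = 75·(442 + j28)/(75 + j165)

Z_in ≈ 86 − j162 Ω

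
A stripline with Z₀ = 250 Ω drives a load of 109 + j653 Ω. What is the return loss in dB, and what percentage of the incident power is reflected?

RL ≈ 0.949 dB; 80.4% of incident power reflected

Γ = (-141 + j653)/(359 + j653), |Γ| = 0.896
RL = −20·log₁₀(0.896) = 0.949 dB
P_refl/P_inc = |Γ|² = 0.804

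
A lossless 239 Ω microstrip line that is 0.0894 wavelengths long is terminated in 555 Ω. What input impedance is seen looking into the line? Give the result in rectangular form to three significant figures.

Z_in ≈ 247 − j211 Ω

βl = 2π × 0.0894 = 32.2°
tan(βl) = tan(32.2°) = 0.629
Z_in = Z_0·(Z_L + jZ_0·tanβl)/(Z_0 + jZ_L·tanβl)
     = 239·(555 + j150)/(239 + j349)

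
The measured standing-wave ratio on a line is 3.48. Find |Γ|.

|Γ| ≈ 0.554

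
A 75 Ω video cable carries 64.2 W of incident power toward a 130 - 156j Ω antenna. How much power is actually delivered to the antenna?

P_delivered ≈ 37.7 W

|Γ| = |(55 − j156)/(205 − j156)| = 0.642
|Γ|² = 0.412
P_refl = |Γ|²·P_inc = 26.5 W, P_del = (1 − |Γ|²)·P_inc = 37.7 W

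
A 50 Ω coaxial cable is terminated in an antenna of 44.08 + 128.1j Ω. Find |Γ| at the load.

|Γ| ≈ 0.807

Γ = (Z_L − Z_0)/(Z_L + Z_0) = (-5.92 + j128.1)/(94.08 + j128.1)
|Γ| = 128/159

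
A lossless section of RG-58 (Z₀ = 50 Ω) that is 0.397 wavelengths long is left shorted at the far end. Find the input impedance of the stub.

βl = 2π × 0.397 = 143°
tan(βl) = -0.756
For a shorted stub, Z_in = jZ_0·tan(βl)

Z_in ≈ −j37.8 Ω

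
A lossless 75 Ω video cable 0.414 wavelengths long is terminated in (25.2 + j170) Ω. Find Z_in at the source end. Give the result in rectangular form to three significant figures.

Z_in ≈ 6.11 + j53.5 Ω

βl = 2π × 0.414 = 149°
tan(βl) = tan(149°) = -0.6
Z_in = Z_0·(Z_L + jZ_0·tanβl)/(Z_0 + jZ_L·tanβl)
     = 75·(25.2 + j125)/(177 − j15.1)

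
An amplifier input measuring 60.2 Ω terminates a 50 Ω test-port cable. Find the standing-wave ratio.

Γ = (60.2 − 50)/(60.2 + 50) = 0.0926
VSWR = (1 + 0.0926)/(1 − 0.0926)

VSWR ≈ 1.2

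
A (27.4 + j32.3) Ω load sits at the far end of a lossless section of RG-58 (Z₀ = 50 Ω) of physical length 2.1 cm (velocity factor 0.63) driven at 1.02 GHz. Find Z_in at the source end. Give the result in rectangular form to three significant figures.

λ = v/f = 0.63·c / 1.02 GHz = 0.185 m
βl = 2π·l/λ = 2π × 0.113 = 40.8°
tan(βl) = tan(40.8°) = 0.863
Z_in = Z_0·(Z_L + jZ_0·tanβl)/(Z_0 + jZ_L·tanβl)
     = 50·(27.4 + j75.5)/(22.1 + j23.7)

Z_in ≈ 114 + j48.7 Ω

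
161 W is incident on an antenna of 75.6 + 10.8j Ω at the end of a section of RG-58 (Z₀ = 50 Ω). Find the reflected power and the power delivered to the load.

|Γ| = |(25.6 + j10.8)/(125.6 + j10.8)| = 0.22
|Γ|² = 0.0486
P_refl = |Γ|²·P_inc = 7.82 W, P_del = (1 − |Γ|²)·P_inc = 153 W

P_reflected ≈ 7.82 W; P_delivered ≈ 153 W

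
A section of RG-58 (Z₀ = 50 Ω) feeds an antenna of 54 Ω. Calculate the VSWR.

Γ = (54 − 50)/(54 + 50) = 0.0385
VSWR = (1 + 0.0385)/(1 − 0.0385)

VSWR ≈ 1.08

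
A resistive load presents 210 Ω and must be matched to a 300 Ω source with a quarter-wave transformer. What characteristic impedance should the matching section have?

Z_qwt ≈ 251 Ω

Z_qwt = √(Z_0·R_L) = √(300 × 210) = √63000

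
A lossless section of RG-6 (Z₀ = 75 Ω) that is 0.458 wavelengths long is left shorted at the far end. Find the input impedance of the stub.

Z_in ≈ −j20.3 Ω

βl = 2π × 0.458 = 165°
tan(βl) = -0.27
For a shorted stub, Z_in = jZ_0·tan(βl)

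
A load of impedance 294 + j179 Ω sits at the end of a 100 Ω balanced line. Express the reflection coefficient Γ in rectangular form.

Γ ≈ 0.579 + j0.191

Γ = (Z_L − Z_0)/(Z_L + Z_0) = (194 + j179)/(394 + j179)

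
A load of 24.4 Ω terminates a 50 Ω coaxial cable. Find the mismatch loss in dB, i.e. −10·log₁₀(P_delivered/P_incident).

mismatch loss ≈ 0.547 dB

Γ = (24.4 − 50)/(24.4 + 50) = -0.344
|Γ|² = 0.118, so P_del/P_inc = 1 − |Γ|² = 0.882
ML = −10·log₁₀(1 − |Γ|²)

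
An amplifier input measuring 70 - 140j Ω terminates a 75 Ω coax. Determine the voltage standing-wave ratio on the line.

VSWR ≈ 5.56

Γ = (Z_L − Z_0)/(Z_L + Z_0) = (-5 − j140)/(145 − j140)
|Γ| = 140/202 = 0.695
VSWR = (1 + |Γ|)/(1 − |Γ|) = 1.7/0.305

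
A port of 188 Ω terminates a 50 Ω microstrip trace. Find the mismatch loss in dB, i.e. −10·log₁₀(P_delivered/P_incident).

mismatch loss ≈ 1.78 dB

Γ = (188 − 50)/(188 + 50) = 0.58
|Γ|² = 0.336, so P_del/P_inc = 1 − |Γ|² = 0.664
ML = −10·log₁₀(1 − |Γ|²)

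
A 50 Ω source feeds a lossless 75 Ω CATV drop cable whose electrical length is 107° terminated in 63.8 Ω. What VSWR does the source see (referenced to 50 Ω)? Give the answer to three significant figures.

VSWR ≈ 1.73

tan(βl) = -3.27
Z_in = Z_0·(Z_L + jZ_0·tanβl)/(Z_0 + jZ_L·tanβl) = 85.4 − j7.76 Ω
Γ_s = (Z_in − Z_s)/(Z_in + Z_s) = (35.4 − j7.76)/(135 − j7.76), |Γ_s| = 0.267
VSWR = (1 + |Γ_s|)/(1 − |Γ_s|)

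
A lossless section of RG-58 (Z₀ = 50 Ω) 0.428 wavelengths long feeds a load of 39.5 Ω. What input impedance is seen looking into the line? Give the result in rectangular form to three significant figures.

Z_in ≈ 42.6 − j7.96 Ω

βl = 2π × 0.428 = 154°
tan(βl) = tan(154°) = -0.486
Z_in = Z_0·(Z_L + jZ_0·tanβl)/(Z_0 + jZ_L·tanβl)
     = 50·(39.5 − j24.3)/(50 − j19.2)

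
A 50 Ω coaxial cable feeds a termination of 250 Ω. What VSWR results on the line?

Γ = (250 − 50)/(250 + 50) = 0.667
VSWR = (1 + 0.667)/(1 − 0.667)

VSWR ≈ 5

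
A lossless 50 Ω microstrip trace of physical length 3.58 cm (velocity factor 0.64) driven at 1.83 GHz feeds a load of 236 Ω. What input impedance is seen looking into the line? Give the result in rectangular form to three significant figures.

λ = v/f = 0.64·c / 1.83 GHz = 0.105 m
βl = 2π·l/λ = 2π × 0.341 = 123°
tan(βl) = tan(123°) = -1.55
Z_in = Z_0·(Z_L + jZ_0·tanβl)/(Z_0 + jZ_L·tanβl)
     = 50·(236 − j77.5)/(50 − j366)

Z_in ≈ 14.7 + j30.3 Ω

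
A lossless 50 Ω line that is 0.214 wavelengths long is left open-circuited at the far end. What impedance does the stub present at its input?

Z_in ≈ −j11.5 Ω

βl = 2π × 0.214 = 77°
tan(βl) = 4.35
For an open-circuited stub, Z_in = −jZ_0·cot(βl) = −jZ_0/tan(βl)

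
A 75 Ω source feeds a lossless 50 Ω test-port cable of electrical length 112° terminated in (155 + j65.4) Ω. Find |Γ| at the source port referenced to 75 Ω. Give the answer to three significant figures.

tan(βl) = -2.48
Z_in = Z_0·(Z_L + jZ_0·tanβl)/(Z_0 + jZ_L·tanβl) = 14.4 + j12.3 Ω
Γ_s = (Z_in − Z_s)/(Z_in + Z_s) = (-60.6 + j12.3)/(89.4 + j12.3), |Γ_s| = 0.686

|Γ| ≈ 0.686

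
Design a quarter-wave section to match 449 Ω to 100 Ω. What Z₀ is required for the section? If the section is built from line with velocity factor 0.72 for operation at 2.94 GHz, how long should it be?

Z_qwt ≈ 212 Ω; length ≈ 1.84 cm

Z_qwt = √(Z_0·R_L) = √(100 × 449) = √44900
λ = 0.72·c/f = 0.0735 m, so l = λ/4 = 0.0184 m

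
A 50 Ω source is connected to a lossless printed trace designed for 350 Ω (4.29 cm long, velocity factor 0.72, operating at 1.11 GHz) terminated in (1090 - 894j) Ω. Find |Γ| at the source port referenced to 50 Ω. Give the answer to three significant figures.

λ = v/f = 0.72·c / 1.11 GHz = 0.195 m
βl = 2π·l/λ = 2π × 0.22 = 79.4°
tan(βl) = 5.33
Z_in = Z_0·(Z_L + jZ_0·tanβl)/(Z_0 + jZ_L·tanβl) = 65.5 − j8.02 Ω
Γ_s = (Z_in − Z_s)/(Z_in + Z_s) = (15.5 − j8.02)/(116 − j8.02), |Γ_s| = 0.151

|Γ| ≈ 0.151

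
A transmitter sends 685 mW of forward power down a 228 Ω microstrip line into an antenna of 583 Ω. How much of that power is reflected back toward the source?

Γ = (583 − 228)/(583 + 228) = 0.438
|Γ|² = 0.192
P_refl = |Γ|²·P_inc = 131 mW, P_del = (1 − |Γ|²)·P_inc = 554 mW

P_reflected ≈ 131 mW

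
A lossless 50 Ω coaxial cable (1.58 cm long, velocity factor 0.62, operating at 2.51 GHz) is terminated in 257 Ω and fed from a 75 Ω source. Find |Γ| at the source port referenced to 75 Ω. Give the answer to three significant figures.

λ = v/f = 0.62·c / 2.51 GHz = 0.0741 m
βl = 2π·l/λ = 2π × 0.213 = 76.8°
tan(βl) = 4.25
Z_in = Z_0·(Z_L + jZ_0·tanβl)/(Z_0 + jZ_L·tanβl) = 10.2 − j11.3 Ω
Γ_s = (Z_in − Z_s)/(Z_in + Z_s) = (-64.8 − j11.3)/(85.2 − j11.3), |Γ_s| = 0.764

|Γ| ≈ 0.764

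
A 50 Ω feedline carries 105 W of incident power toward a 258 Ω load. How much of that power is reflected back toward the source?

Γ = (258 − 50)/(258 + 50) = 0.675
|Γ|² = 0.456
P_refl = |Γ|²·P_inc = 47.9 W, P_del = (1 − |Γ|²)·P_inc = 57.1 W

P_reflected ≈ 47.9 W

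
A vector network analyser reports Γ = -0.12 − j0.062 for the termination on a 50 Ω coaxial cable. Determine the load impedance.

Z_L ≈ 39 − j4.93 Ω

Z_L = Z_0·(1 + Γ)/(1 − Γ) = 50·(0.88 − j0.062)/(1.12 + j0.062)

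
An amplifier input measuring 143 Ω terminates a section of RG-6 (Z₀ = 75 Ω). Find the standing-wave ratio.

Γ = (143 − 75)/(143 + 75) = 0.312
VSWR = (1 + 0.312)/(1 − 0.312)

VSWR ≈ 1.91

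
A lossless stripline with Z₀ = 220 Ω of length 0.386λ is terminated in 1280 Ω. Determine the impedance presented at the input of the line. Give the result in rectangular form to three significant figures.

βl = 2π × 0.386 = 139°
tan(βl) = tan(139°) = -0.871
Z_in = Z_0·(Z_L + jZ_0·tanβl)/(Z_0 + jZ_L·tanβl)
     = 220·(1280 − j192)/(220 − j1110)

Z_in ≈ 84.4 + j236 Ω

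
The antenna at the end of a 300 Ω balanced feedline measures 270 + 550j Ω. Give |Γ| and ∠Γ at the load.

Γ ≈ 0.695 ∠ 49.1°

Γ = (Z_L − Z_0)/(Z_L + Z_0) = (-30 + j550)/(570 + j550)
|Γ| = 551/792 = 0.695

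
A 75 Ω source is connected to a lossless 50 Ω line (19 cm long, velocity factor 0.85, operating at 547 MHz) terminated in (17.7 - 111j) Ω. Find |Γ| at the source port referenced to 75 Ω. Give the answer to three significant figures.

|Γ| ≈ 0.843

λ = v/f = 0.85·c / 547 MHz = 0.466 m
βl = 2π·l/λ = 2π × 0.408 = 147°
tan(βl) = -0.656
Z_in = Z_0·(Z_L + jZ_0·tanβl)/(Z_0 + jZ_L·tanβl) = 96.4 + j266 Ω
Γ_s = (Z_in − Z_s)/(Z_in + Z_s) = (21.4 + j266)/(171 + j266), |Γ_s| = 0.843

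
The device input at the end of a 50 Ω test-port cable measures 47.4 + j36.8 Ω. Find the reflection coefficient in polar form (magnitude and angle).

Γ ≈ 0.354 ∠ 73.3°

Γ = (Z_L − Z_0)/(Z_L + Z_0) = (-2.6 + j36.8)/(97.4 + j36.8)
|Γ| = 36.9/104 = 0.354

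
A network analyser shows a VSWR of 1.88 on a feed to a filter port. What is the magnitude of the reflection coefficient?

|Γ| ≈ 0.306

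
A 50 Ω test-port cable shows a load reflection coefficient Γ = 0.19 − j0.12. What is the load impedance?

Z_L ≈ 70.8 − j17.9 Ω

Z_L = Z_0·(1 + Γ)/(1 − Γ) = 50·(1.19 − j0.12)/(0.81 + j0.12)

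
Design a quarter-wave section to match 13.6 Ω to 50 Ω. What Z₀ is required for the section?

Z_qwt = √(Z_0·R_L) = √(50 × 13.6) = √680

Z_qwt ≈ 26.1 Ω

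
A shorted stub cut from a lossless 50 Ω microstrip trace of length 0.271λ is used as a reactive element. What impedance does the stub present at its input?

Z_in ≈ −j377 Ω

βl = 2π × 0.271 = 97.6°
tan(βl) = -7.53
For a shorted stub, Z_in = jZ_0·tan(βl)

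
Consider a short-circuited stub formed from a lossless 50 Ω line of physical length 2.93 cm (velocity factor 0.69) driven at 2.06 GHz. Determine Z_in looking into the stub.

λ = v/f = 0.69·c / 2.06 GHz = 0.1 m
βl = 2π·l/λ = 2π × 0.292 = 105°
tan(βl) = -3.74
For a short-circuited stub, Z_in = jZ_0·tan(βl)

Z_in ≈ −j187 Ω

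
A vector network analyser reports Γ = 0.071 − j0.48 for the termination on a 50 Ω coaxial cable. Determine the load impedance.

Z_L = Z_0·(1 + Γ)/(1 − Γ) = 50·(1.07 − j0.48)/(0.929 + j0.48)

Z_L ≈ 35 − j43.9 Ω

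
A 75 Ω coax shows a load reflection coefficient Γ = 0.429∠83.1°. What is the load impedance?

Z_L ≈ 56.6 + j59.1 Ω

Z_L = Z_0·(1 + Γ)/(1 − Γ) = 75·(1.05 + j0.426)/(0.948 − j0.426)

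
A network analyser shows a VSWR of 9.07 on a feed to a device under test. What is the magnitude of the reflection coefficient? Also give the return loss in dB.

|Γ| ≈ 0.801; return loss ≈ 1.92 dB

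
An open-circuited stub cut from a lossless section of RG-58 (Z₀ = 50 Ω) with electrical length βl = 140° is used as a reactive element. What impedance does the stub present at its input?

tan(βl) = -0.839
For an open-circuited stub, Z_in = −jZ_0·cot(βl) = −jZ_0/tan(βl)

Z_in ≈ +j59.6 Ω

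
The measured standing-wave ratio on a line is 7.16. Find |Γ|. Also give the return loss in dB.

|Γ| = (S − 1)/(S + 1) = (7.16 − 1)/(7.16 + 1) = 6.16/8.16
RL = −20·log₁₀|Γ| = −20·log₁₀(0.755)

|Γ| ≈ 0.755; return loss ≈ 2.44 dB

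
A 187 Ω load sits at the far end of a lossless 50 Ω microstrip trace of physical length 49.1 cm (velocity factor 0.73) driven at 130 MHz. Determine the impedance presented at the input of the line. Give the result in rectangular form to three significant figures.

Z_in ≈ 14.2 + j12.3 Ω

λ = v/f = 0.73·c / 130 MHz = 1.68 m
βl = 2π·l/λ = 2π × 0.291 = 105°
tan(βl) = tan(105°) = -3.75
Z_in = Z_0·(Z_L + jZ_0·tanβl)/(Z_0 + jZ_L·tanβl)
     = 50·(187 − j188)/(50 − j702)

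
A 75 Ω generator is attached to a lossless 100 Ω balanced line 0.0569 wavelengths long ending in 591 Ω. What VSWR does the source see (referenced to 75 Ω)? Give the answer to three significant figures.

VSWR ≈ 7.46

βl = 2π × 0.0569 = 20.5°
tan(βl) = 0.374
Z_in = Z_0·(Z_L + jZ_0·tanβl)/(Z_0 + jZ_L·tanβl) = 115 − j216 Ω
Γ_s = (Z_in − Z_s)/(Z_in + Z_s) = (39.6 − j216)/(190 − j216), |Γ_s| = 0.764
VSWR = (1 + |Γ_s|)/(1 − |Γ_s|)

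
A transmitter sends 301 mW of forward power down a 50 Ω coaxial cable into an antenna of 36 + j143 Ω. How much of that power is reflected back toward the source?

P_reflected ≈ 223 mW

|Γ| = |(-14 + j143)/(86 + j143)| = 0.861
|Γ|² = 0.741
P_refl = |Γ|²·P_inc = 223 mW, P_del = (1 − |Γ|²)·P_inc = 77.8 mW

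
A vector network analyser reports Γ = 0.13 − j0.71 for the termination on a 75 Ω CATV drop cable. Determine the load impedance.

Z_L = Z_0·(1 + Γ)/(1 − Γ) = 75·(1.13 − j0.71)/(0.87 + j0.71)

Z_L ≈ 28.5 − j84.5 Ω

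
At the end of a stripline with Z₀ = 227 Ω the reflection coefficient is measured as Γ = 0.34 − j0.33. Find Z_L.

Z_L ≈ 323 − j275 Ω

Z_L = Z_0·(1 + Γ)/(1 − Γ) = 227·(1.34 − j0.33)/(0.66 + j0.33)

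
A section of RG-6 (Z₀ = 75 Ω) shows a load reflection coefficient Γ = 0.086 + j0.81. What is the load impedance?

Z_L ≈ 16.9 + j81.5 Ω

Z_L = Z_0·(1 + Γ)/(1 − Γ) = 75·(1.09 + j0.81)/(0.914 − j0.81)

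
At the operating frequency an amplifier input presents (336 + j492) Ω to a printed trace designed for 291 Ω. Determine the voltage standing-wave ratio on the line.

Γ = (Z_L − Z_0)/(Z_L + Z_0) = (45 + j492)/(627 + j492)
|Γ| = 494/797 = 0.62
VSWR = (1 + |Γ|)/(1 − |Γ|) = 1.62/0.38

VSWR ≈ 4.26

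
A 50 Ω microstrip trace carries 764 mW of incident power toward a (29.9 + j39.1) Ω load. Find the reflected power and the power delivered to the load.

|Γ| = |(-20.1 + j39.1)/(79.9 + j39.1)| = 0.494
|Γ|² = 0.244
P_refl = |Γ|²·P_inc = 187 mW, P_del = (1 − |Γ|²)·P_inc = 577 mW

P_reflected ≈ 187 mW; P_delivered ≈ 577 mW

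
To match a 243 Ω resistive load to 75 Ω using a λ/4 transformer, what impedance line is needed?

Z_qwt ≈ 135 Ω

Z_qwt = √(Z_0·R_L) = √(75 × 243) = √18220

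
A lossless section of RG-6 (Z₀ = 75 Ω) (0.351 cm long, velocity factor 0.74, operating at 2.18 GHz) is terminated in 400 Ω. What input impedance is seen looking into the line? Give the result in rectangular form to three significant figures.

λ = v/f = 0.74·c / 2.18 GHz = 0.102 m
βl = 2π·l/λ = 2π × 0.0345 = 12.4°
tan(βl) = tan(12.4°) = 0.22
Z_in = Z_0·(Z_L + jZ_0·tanβl)/(Z_0 + jZ_L·tanβl)
     = 75·(400 + j16.5)/(75 + j88)

Z_in ≈ 176 − j191 Ω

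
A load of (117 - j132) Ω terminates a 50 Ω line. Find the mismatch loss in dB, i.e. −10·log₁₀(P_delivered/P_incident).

mismatch loss ≈ 2.87 dB

Γ = (67 − j132)/(167 − j132), |Γ| = 0.695
|Γ|² = 0.484, so P_del/P_inc = 1 − |Γ|² = 0.516
ML = −10·log₁₀(1 − |Γ|²)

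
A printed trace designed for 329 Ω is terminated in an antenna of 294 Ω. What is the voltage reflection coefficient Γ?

Γ = -0.0562

Γ = (Z_L − Z_0)/(Z_L + Z_0) = (294 − 329)/(294 + 329) = -35/623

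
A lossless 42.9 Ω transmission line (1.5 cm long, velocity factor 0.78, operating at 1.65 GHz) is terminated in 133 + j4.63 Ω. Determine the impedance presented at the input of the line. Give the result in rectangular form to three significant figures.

Z_in ≈ 31.9 − j42.8 Ω

λ = v/f = 0.78·c / 1.65 GHz = 0.142 m
βl = 2π·l/λ = 2π × 0.106 = 38.1°
tan(βl) = tan(38.1°) = 0.783
Z_in = Z_0·(Z_L + jZ_0·tanβl)/(Z_0 + jZ_L·tanβl)
     = 42.9·(133 + j38.2)/(39.3 + j104)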